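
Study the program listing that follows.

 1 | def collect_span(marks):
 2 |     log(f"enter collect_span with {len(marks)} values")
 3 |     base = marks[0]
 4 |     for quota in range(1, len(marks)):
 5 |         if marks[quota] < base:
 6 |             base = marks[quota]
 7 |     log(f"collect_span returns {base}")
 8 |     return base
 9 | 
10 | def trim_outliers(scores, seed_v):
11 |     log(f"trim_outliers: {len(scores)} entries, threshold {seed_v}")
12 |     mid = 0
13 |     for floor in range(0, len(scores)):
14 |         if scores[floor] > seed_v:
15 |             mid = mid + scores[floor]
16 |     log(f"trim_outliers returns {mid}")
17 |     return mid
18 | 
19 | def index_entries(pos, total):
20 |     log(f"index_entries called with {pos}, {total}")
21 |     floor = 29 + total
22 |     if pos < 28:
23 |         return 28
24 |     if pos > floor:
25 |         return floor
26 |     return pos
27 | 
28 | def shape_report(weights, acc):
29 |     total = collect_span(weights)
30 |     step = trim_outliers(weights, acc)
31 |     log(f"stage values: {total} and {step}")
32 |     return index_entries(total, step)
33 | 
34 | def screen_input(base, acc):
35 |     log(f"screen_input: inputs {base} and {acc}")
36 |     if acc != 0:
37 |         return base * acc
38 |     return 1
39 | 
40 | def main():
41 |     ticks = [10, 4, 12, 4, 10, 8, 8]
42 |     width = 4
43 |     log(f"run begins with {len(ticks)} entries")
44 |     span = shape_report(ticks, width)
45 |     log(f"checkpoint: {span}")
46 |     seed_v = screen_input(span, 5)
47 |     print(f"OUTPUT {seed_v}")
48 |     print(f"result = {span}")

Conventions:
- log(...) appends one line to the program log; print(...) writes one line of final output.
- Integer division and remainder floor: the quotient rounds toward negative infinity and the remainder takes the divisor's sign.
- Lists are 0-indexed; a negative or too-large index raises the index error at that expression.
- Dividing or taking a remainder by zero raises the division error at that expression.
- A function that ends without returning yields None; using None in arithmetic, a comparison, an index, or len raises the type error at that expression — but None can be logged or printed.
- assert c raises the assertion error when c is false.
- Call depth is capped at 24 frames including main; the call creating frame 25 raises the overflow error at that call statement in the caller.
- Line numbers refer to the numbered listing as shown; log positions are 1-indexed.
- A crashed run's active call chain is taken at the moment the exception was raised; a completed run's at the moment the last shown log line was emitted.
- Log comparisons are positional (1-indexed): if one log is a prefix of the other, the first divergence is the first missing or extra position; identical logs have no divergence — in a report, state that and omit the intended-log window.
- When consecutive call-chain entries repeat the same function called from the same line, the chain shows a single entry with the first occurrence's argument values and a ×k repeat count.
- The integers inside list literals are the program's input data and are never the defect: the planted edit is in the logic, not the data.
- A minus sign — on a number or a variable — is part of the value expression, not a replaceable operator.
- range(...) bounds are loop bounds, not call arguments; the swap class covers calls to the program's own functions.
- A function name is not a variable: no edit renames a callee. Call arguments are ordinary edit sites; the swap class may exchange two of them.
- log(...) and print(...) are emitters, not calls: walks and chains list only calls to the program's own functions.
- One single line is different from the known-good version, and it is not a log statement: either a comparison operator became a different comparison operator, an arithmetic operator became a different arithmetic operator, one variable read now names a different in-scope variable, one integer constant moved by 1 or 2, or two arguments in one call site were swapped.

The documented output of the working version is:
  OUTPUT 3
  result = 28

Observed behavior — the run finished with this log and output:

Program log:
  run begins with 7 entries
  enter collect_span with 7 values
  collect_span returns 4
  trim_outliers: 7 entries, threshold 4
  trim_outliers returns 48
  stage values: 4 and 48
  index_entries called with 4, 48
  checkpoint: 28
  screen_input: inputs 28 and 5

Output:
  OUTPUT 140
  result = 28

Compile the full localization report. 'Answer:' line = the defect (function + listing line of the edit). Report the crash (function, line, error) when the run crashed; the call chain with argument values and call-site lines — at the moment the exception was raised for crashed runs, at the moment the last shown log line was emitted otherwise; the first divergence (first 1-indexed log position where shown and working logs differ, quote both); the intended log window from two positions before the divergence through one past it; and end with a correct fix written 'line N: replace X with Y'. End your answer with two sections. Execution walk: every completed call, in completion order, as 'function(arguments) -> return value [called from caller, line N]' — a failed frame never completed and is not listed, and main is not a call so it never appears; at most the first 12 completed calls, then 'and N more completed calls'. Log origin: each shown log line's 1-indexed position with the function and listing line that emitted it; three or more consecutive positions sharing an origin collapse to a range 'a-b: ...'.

Answer: the defect is in screen_input at line 37.
Core observation: The logs agree in full; only the final output differs.
Call chain: main -> screen_input(28, 5) (called at line 46).
First divergence: none (the log streams are identical).
Execution walk:
  collect_span([10, 4, 12, 4, 10, 8, 8]) -> 4  [called from shape_report, line 29]
  trim_outliers([10, 4, 12, 4, 10, 8, 8], 4) -> 48  [called from shape_report, line 30]
  index_entries(4, 48) -> 28  [called from shape_report, line 32]
  shape_report([10, 4, 12, 4, 10, 8, 8], 4) -> 28  [called from main, line 44]
  screen_input(28, 5) -> 140  [called from main, line 46]
Log origin:
  1: logged in main at line 43
  2: logged in collect_span at line 2
  3: logged in collect_span at line 7
  4: logged in trim_outliers at line 11
  5: logged in trim_outliers at line 16
  6: logged in shape_report at line 31
  7: logged in index_entries at line 20
  8: logged in main at line 45
  9: logged in screen_input at line 35
A correct fix: line 37: replace `*` with `%`.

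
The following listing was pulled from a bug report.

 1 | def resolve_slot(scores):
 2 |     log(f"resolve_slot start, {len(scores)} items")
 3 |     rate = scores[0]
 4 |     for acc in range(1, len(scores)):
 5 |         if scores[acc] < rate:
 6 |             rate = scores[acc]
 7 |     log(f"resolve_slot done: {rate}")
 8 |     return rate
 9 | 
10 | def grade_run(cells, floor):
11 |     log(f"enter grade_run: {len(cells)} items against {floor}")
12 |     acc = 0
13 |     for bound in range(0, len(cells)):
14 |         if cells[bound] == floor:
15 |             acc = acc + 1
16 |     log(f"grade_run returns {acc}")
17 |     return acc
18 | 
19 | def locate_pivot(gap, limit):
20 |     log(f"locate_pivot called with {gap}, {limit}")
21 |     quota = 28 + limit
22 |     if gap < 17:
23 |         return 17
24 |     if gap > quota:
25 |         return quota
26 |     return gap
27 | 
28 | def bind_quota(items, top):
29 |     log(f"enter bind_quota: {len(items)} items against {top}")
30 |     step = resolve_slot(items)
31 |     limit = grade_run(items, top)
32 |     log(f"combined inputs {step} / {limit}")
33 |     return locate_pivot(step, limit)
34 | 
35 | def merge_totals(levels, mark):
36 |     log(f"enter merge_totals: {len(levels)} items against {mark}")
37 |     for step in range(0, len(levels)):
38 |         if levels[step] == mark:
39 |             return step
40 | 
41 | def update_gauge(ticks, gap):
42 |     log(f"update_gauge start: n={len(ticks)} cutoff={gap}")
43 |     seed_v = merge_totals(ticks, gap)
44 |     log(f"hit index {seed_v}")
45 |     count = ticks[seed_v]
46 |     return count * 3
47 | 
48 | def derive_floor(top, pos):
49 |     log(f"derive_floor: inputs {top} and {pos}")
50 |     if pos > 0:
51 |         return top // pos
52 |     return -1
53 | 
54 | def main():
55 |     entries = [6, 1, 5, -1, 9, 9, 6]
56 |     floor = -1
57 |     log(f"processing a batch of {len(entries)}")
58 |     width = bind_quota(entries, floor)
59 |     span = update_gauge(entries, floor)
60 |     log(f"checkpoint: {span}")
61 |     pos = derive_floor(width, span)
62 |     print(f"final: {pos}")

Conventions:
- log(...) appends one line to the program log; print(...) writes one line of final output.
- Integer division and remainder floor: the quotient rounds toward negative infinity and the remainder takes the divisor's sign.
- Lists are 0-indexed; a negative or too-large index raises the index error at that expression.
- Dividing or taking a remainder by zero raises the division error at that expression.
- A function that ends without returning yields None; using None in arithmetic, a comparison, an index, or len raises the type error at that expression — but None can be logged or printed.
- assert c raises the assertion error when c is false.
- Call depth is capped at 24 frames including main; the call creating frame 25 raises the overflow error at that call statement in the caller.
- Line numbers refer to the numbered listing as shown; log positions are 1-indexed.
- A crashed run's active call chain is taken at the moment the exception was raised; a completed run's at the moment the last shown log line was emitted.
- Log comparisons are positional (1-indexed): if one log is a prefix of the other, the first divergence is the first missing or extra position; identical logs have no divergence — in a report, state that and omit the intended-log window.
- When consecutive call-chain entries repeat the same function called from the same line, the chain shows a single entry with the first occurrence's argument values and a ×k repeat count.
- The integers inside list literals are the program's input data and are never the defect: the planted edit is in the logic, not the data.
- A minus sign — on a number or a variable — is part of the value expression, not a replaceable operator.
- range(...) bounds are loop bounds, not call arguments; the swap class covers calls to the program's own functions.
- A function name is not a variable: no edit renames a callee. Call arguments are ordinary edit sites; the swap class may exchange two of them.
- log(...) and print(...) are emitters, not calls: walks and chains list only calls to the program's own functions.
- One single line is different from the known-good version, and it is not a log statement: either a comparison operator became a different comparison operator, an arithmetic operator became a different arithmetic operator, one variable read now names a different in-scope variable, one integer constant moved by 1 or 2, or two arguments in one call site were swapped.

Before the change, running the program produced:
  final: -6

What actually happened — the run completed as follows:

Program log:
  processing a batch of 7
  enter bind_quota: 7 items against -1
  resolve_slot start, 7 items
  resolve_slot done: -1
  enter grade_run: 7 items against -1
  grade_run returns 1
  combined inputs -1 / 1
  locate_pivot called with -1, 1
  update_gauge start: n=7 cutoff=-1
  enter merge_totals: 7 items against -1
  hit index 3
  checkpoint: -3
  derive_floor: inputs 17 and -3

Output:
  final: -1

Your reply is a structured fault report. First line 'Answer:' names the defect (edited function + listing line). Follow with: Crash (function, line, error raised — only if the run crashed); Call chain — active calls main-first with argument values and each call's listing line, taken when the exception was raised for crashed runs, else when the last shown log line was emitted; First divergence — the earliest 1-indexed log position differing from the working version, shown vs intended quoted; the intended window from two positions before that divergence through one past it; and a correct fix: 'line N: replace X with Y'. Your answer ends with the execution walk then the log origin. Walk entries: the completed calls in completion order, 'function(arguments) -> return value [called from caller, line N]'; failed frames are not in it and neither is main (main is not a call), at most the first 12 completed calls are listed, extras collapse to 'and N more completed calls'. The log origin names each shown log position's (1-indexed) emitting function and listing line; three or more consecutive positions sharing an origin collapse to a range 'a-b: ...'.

Answer: the defect is in derive_floor at line 50.
Key fact: Nothing in the log betrays the bug — only the output does.
Call chain: main -> derive_floor(17, -3) (called at line 61).
First divergence: there is none — every log position agrees.
Execution walk:
  resolve_slot([6, 1, 5, -1, 9, 9, 6]) -> -1  [called from bind_quota, line 30]
  grade_run([6, 1, 5, -1, 9, 9, 6], -1) -> 1  [called from bind_quota, line 31]
  locate_pivot(-1, 1) -> 17  [called from bind_quota, line 33]
  bind_quota([6, 1, 5, -1, 9, 9, 6], -1) -> 17  [called from main, line 58]
  merge_totals([6, 1, 5, -1, 9, 9, 6], -1) -> 3  [called from update_gauge, line 43]
  update_gauge([6, 1, 5, -1, 9, 9, 6], -1) -> -3  [called from main, line 59]
  derive_floor(17, -3) -> -1  [called from main, line 61]
Log origin:
  1 — main, line 57
  2 — bind_quota, line 29
  3 — resolve_slot, line 2
  4 — resolve_slot, line 7
  5 — grade_run, line 11
  6 — grade_run, line 16
  7 — bind_quota, line 32
  8 — locate_pivot, line 20
  9 — update_gauge, line 42
  10 — merge_totals, line 36
  11 — update_gauge, line 44
  12 — main, line 60
  13 — derive_floor, line 49
A correct fix: line 50: replace `>` with `!=`.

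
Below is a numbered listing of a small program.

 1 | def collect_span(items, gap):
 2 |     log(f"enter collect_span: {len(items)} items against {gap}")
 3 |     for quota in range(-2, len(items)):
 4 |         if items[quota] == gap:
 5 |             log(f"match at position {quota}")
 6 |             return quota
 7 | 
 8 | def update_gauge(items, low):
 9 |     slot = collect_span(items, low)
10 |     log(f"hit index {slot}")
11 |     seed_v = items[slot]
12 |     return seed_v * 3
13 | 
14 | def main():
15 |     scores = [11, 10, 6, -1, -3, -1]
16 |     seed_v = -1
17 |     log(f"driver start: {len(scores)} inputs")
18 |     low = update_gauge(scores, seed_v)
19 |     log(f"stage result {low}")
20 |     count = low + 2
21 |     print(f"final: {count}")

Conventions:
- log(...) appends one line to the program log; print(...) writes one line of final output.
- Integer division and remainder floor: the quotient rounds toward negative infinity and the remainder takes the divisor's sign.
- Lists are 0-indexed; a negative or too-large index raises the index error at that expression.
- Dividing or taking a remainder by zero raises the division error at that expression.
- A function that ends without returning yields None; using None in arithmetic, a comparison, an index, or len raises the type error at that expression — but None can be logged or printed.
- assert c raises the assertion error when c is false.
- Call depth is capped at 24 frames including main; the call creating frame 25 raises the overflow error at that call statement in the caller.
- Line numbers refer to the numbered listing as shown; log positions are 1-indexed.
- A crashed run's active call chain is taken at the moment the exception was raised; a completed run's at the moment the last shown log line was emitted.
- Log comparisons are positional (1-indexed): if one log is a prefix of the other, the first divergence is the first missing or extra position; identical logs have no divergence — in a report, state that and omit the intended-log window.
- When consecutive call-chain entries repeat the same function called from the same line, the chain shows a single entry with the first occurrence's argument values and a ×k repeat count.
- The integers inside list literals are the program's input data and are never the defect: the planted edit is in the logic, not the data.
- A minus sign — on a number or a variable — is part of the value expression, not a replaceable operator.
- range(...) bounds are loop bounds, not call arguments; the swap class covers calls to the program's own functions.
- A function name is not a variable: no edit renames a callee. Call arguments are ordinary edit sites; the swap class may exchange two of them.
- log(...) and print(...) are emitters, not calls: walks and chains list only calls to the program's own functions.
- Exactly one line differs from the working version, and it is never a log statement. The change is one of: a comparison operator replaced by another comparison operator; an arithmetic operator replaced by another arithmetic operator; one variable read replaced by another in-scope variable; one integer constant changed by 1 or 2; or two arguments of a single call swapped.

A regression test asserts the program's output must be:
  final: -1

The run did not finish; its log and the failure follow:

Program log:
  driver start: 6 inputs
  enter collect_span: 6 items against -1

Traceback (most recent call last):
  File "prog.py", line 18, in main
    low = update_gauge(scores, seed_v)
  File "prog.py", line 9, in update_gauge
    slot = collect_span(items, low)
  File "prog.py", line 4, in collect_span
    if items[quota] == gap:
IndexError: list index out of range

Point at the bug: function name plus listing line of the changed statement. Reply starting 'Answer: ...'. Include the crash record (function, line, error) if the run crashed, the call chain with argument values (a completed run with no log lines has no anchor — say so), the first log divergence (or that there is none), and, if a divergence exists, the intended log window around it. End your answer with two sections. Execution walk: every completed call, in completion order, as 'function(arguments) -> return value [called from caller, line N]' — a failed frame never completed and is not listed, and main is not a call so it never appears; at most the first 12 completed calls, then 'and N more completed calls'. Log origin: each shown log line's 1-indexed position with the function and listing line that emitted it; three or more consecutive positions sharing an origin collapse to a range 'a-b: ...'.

Answer: the defect is in collect_span at line 3.
Key fact: The shown log is a 2-line prefix of the intended one, whose next entry is 'match at position 3'.
Crash: collect_span, line 4, IndexError.
Call chain: main -> update_gauge([11, 10, 6, -1, -3, -1], -1) (called at line 18) -> collect_span([11, 10, 6, -1, -3, -1], -1) (called at line 9).
First divergence: position 3 — the faulty run's log ends after 2 lines; the working version continues with 'match at position 3'.
Intended log window:
  1: driver start: 6 inputs
  2: enter collect_span: 6 items against -1
  3: match at position 3
  4: hit index 3
Execution walk:
  (no call completed)
Origin of each log line:
  1: logged in main at line 17
  2: logged in collect_span at line 2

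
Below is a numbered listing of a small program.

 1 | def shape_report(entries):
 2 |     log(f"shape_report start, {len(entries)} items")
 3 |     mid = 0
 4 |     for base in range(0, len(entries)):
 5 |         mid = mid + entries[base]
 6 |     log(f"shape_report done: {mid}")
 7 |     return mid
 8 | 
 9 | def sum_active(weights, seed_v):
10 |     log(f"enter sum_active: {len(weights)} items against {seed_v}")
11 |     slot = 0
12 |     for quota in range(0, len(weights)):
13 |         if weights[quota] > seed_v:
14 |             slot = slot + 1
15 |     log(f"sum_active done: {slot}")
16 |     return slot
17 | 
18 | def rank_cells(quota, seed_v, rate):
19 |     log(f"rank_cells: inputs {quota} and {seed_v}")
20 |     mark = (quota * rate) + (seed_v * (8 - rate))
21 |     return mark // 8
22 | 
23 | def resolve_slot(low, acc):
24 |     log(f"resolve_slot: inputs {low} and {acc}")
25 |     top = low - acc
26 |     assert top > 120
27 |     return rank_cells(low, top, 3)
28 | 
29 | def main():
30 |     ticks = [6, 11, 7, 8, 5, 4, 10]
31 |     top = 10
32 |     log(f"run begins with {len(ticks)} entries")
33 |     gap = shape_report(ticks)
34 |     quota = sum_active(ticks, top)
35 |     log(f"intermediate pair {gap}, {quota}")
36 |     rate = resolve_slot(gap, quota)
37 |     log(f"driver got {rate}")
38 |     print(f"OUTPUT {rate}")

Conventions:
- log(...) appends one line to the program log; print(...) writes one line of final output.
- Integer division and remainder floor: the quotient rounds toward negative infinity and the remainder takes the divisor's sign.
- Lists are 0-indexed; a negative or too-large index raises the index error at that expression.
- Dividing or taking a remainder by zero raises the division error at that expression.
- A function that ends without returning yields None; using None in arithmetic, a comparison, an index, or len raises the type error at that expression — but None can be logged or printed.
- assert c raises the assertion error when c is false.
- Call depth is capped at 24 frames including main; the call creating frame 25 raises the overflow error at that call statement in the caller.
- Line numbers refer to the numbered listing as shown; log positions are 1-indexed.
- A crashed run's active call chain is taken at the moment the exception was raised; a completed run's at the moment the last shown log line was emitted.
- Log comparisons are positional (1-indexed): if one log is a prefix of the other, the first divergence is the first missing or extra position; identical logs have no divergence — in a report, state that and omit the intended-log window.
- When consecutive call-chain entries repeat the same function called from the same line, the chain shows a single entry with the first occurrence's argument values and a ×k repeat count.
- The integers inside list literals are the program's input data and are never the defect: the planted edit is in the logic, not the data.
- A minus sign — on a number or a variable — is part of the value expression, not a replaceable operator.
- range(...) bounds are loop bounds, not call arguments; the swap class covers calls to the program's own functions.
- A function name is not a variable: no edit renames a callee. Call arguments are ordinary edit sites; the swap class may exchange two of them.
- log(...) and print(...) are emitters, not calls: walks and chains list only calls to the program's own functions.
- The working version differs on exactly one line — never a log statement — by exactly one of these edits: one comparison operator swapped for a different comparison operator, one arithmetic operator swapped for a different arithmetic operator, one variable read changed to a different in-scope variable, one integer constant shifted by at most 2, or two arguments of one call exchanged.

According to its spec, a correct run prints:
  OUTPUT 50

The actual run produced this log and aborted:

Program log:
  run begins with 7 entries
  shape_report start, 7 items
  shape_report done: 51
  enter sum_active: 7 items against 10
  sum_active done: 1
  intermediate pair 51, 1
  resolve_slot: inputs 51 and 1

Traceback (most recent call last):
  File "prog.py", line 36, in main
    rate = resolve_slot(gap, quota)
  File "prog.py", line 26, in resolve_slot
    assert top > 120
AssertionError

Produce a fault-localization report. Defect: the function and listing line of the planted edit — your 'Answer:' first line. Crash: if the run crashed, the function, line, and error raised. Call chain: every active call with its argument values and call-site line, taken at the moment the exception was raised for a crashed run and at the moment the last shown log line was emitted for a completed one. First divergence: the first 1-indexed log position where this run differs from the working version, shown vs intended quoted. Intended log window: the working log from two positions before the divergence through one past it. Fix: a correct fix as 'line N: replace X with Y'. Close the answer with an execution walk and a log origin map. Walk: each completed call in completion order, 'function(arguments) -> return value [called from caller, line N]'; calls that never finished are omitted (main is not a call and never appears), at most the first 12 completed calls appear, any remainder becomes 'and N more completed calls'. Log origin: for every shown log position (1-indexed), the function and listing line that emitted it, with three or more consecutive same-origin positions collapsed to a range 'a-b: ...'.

Answer: the defect is in resolve_slot at line 26.
Core observation: The log ends early — 7 lines, where the working version next logs 'rank_cells: inputs 51 and 50'.
Crash: resolve_slot, line 26, AssertionError.
Call chain: main -> resolve_slot(51, 1) (called at line 36).
First divergence: position 8 — after 7 matching lines the faulty run goes silent; intended next line 'rank_cells: inputs 51 and 50'.
Intended log window:
  6: intermediate pair 51, 1
  7: resolve_slot: inputs 51 and 1
  8: rank_cells: inputs 51 and 50
  9: driver got 50
Execution walk:
  shape_report([6, 11, 7, 8, 5, 4, 10]) -> 51  [called from main, line 33]
  sum_active([6, 11, 7, 8, 5, 4, 10], 10) -> 1  [called from main, line 34]
Log origin:
  1: logged in main at line 32
  2: logged in shape_report at line 2
  3: logged in shape_report at line 6
  4: logged in sum_active at line 10
  5: logged in sum_active at line 15
  6: logged in main at line 35
  7: logged in resolve_slot at line 24
A correct fix: line 26: replace `>` with `<=`.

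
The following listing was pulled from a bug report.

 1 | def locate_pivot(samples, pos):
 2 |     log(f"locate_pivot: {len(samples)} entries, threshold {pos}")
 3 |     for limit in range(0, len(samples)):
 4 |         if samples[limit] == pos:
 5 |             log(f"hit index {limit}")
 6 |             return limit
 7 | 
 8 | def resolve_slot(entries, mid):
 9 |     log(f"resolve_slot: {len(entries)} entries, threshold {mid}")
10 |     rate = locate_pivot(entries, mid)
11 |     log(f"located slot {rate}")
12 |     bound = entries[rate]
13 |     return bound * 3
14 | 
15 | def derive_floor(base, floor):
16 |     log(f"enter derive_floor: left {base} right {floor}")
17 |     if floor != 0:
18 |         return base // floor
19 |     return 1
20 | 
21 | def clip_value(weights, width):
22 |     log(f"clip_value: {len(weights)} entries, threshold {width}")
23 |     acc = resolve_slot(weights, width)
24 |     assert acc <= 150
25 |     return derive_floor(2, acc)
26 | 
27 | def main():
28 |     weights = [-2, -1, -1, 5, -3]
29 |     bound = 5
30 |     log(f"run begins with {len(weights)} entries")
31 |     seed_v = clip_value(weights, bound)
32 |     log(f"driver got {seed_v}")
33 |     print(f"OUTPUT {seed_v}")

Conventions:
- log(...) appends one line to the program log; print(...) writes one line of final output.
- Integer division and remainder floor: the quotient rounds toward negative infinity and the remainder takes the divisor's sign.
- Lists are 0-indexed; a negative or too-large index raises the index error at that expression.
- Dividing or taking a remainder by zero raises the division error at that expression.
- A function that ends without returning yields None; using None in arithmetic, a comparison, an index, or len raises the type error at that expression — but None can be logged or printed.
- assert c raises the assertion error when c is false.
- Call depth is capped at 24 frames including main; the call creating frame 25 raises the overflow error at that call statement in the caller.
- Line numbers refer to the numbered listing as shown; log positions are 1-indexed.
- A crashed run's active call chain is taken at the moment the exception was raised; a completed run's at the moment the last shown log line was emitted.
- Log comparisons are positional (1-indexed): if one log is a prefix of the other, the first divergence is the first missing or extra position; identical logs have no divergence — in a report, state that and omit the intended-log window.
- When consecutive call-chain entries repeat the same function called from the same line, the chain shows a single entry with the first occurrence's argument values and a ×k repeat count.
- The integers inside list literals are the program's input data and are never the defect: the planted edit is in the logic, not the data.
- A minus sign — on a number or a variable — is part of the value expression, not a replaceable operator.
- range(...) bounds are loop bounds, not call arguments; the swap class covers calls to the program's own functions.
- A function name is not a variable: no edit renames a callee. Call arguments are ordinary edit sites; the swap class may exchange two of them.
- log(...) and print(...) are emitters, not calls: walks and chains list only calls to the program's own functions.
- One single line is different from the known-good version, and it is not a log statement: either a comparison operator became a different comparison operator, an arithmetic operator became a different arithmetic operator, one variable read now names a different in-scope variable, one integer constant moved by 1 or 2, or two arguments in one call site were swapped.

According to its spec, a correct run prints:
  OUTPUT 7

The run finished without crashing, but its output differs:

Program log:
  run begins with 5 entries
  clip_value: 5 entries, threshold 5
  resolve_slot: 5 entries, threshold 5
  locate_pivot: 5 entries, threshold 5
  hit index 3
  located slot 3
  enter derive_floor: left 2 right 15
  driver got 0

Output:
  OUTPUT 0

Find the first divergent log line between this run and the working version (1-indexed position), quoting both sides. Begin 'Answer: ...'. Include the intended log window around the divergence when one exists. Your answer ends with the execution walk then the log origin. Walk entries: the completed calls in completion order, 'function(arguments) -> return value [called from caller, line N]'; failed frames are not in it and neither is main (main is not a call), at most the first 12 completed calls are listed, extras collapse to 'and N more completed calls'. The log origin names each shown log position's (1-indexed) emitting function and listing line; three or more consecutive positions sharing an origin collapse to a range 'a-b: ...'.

Answer: at position 7 the run shows 'enter derive_floor: left 2 right 15' where the working version logs 'enter derive_floor: left 15 right 2'.
Intended log window:
  5: hit index 3
  6: located slot 3
  7: enter derive_floor: left 15 right 2
  8: driver got 7
Execution walk:
  locate_pivot([-2, -1, -1, 5, -3], 5) -> 3  [called from resolve_slot, line 10]
  resolve_slot([-2, -1, -1, 5, -3], 5) -> 15  [called from clip_value, line 23]
  derive_floor(2, 15) -> 0  [called from clip_value, line 25]
  clip_value([-2, -1, -1, 5, -3], 5) -> 0  [called from main, line 31]
Origin of each log line:
  1: logged in main at line 30
  2: logged in clip_value at line 22
  3: logged in resolve_slot at line 9
  4: logged in locate_pivot at line 2
  5: logged in locate_pivot at line 5
  6: logged in resolve_slot at line 11
  7: logged in derive_floor at line 16
  8: logged in main at line 32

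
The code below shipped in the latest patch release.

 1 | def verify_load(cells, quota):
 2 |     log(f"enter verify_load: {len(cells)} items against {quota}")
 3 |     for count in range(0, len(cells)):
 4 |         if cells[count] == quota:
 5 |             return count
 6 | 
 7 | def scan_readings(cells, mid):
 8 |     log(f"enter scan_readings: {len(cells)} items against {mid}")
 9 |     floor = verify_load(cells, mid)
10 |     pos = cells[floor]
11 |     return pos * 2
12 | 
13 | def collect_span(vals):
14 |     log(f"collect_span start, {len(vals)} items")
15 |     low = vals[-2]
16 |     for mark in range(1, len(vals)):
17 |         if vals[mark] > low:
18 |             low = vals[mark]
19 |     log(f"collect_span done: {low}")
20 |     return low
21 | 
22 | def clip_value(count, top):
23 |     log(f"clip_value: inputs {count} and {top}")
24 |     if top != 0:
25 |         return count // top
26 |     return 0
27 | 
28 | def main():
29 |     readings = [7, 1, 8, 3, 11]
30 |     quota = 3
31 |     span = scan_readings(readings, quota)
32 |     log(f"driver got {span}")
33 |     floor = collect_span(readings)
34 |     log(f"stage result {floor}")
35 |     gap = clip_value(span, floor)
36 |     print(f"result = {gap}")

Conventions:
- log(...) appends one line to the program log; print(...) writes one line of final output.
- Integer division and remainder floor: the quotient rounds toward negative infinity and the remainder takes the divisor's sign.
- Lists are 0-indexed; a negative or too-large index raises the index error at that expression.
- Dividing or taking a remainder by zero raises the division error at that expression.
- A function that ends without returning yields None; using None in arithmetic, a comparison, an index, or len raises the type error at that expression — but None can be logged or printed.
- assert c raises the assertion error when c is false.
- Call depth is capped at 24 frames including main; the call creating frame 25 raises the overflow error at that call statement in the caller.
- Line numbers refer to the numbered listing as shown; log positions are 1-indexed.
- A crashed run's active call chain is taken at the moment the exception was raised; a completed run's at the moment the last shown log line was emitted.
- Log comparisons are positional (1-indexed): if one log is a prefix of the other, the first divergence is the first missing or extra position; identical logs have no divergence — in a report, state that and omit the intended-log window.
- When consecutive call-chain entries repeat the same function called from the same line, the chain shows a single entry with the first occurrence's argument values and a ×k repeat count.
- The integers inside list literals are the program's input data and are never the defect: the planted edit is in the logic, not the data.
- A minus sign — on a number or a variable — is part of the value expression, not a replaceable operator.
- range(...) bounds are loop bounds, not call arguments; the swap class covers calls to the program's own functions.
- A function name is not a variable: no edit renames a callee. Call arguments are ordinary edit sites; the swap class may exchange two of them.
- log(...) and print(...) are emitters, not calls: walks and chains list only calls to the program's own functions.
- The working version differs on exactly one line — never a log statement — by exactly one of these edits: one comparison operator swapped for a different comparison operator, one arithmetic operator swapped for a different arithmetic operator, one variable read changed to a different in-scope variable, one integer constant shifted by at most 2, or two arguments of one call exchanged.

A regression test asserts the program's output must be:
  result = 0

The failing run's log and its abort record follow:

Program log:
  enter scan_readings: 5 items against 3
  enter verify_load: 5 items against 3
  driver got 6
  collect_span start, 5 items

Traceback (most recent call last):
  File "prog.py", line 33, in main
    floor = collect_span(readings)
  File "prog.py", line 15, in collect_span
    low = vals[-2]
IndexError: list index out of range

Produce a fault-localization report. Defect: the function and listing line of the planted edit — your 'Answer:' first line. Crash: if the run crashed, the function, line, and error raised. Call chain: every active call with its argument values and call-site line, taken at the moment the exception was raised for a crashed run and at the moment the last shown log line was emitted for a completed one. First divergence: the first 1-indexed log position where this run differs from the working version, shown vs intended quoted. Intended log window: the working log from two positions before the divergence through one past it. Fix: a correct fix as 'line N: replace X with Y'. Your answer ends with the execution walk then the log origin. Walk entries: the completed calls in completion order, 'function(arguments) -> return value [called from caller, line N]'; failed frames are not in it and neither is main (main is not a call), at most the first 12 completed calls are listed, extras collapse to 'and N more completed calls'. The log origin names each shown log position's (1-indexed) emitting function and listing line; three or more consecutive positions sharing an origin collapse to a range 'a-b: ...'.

Answer: the defect is in collect_span at line 15.
The tell: After 4 matching log lines the faulty run goes silent, while the working version continues with 'collect_span done: 11'.
Crash: collect_span, line 15, IndexError.
Call chain: main -> collect_span([7, 1, 8, 3, 11]) (called at line 33).
First divergence: position 5 — the faulty run's log ends after 4 lines; the working version continues with 'collect_span done: 11'.
Intended log window:
  3: driver got 6
  4: collect_span start, 5 items
  5: collect_span done: 11
  6: stage result 11
Execution walk:
  verify_load([7, 1, 8, 3, 11], 3) -> 3  [called from scan_readings, line 9]
  scan_readings([7, 1, 8, 3, 11], 3) -> 6  [called from main, line 31]
Origin of each log line:
  1 — scan_readings, line 8
  2 — verify_load, line 2
  3 — main, line 32
  4 — collect_span, line 14
A correct fix: line 15: replace `-2` with `0`.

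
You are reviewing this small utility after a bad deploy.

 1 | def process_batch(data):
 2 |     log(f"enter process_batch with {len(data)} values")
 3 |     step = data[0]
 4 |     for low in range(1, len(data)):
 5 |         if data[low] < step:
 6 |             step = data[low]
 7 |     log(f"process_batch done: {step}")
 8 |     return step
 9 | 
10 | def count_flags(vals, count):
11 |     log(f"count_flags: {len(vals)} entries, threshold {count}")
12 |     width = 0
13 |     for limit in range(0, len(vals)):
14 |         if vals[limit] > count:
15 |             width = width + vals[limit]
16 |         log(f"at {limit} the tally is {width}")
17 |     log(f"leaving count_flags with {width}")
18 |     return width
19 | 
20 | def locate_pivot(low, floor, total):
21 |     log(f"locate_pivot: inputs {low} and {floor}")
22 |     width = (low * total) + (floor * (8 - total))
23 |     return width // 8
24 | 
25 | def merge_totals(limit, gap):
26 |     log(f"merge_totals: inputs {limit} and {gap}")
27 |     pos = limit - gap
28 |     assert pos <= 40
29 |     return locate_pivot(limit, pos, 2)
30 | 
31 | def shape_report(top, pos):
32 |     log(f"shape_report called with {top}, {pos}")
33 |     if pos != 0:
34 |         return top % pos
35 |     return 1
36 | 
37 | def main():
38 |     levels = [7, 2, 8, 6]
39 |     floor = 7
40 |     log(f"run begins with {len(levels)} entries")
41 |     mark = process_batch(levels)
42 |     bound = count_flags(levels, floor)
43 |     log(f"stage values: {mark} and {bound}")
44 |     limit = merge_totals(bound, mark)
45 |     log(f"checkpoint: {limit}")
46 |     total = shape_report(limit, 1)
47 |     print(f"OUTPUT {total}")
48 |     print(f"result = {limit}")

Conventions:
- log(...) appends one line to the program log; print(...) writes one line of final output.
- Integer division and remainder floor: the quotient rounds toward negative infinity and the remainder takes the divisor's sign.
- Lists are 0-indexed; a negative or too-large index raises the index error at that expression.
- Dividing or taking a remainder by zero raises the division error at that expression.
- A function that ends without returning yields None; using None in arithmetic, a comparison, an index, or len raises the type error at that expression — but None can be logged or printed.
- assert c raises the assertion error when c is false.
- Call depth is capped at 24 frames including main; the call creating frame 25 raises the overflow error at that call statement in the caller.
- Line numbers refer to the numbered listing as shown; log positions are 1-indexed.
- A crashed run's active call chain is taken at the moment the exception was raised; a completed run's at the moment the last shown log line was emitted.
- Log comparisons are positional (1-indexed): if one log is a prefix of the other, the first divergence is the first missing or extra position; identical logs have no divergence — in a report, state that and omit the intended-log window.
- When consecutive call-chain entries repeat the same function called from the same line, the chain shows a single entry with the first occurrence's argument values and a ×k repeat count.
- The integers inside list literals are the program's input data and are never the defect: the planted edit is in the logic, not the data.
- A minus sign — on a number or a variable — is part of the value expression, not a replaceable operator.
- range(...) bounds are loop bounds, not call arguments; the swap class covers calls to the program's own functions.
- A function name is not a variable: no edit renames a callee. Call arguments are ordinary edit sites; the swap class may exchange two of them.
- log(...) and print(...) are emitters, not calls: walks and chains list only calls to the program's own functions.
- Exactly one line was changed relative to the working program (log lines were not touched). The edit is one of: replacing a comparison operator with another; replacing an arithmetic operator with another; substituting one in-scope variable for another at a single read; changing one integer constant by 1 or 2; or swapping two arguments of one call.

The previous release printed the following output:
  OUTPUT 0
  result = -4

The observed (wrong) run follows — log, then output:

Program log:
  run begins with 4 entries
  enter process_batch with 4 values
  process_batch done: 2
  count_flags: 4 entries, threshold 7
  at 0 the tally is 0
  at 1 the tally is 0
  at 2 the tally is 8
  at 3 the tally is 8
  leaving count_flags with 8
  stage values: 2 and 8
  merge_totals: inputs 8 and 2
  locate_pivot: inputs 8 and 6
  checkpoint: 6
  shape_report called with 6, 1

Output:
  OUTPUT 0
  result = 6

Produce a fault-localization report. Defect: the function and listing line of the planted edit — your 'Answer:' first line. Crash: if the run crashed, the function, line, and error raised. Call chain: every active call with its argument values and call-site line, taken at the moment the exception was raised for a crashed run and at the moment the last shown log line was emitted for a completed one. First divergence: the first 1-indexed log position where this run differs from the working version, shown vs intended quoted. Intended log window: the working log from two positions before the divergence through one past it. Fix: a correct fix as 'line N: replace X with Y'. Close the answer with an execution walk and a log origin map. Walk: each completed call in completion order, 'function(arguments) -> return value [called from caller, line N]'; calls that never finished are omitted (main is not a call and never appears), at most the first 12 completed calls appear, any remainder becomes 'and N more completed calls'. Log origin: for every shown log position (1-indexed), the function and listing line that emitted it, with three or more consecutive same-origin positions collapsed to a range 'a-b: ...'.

Answer: the defect is in main at line 44.
The tell: The earliest visible damage is log position 11 — 'merge_totals: inputs 8 and 2' rather than the intended 'merge_totals: inputs 2 and 8'.
Call chain: main -> shape_report(6, 1) (called at line 46).
First divergence: position 11 — shown 'merge_totals: inputs 8 and 2', intended 'merge_totals: inputs 2 and 8'.
Intended log window:
  9: leaving count_flags with 8
  10: stage values: 2 and 8
  11: merge_totals: inputs 2 and 8
  12: locate_pivot: inputs 2 and -6
Execution walk:
  process_batch([7, 2, 8, 6]) -> 2  [called from main, line 41]
  count_flags([7, 2, 8, 6], 7) -> 8  [called from main, line 42]
  locate_pivot(8, 6, 2) -> 6  [called from merge_totals, line 29]
  merge_totals(8, 2) -> 6  [called from main, line 44]
  shape_report(6, 1) -> 0  [called from main, line 46]
Log origins:
  1: from main, line 40
  2: from process_batch, line 2
  3: from process_batch, line 7
  4: from count_flags, line 11
  5-8: from count_flags, line 16
  9: from count_flags, line 17
  10: from main, line 43
  11: from merge_totals, line 26
  12: from locate_pivot, line 21
  13: from main, line 45
  14: from shape_report, line 32
A correct fix: line 44: replace `merge_totals(bound, mark)` with `merge_totals(mark, bound)`.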